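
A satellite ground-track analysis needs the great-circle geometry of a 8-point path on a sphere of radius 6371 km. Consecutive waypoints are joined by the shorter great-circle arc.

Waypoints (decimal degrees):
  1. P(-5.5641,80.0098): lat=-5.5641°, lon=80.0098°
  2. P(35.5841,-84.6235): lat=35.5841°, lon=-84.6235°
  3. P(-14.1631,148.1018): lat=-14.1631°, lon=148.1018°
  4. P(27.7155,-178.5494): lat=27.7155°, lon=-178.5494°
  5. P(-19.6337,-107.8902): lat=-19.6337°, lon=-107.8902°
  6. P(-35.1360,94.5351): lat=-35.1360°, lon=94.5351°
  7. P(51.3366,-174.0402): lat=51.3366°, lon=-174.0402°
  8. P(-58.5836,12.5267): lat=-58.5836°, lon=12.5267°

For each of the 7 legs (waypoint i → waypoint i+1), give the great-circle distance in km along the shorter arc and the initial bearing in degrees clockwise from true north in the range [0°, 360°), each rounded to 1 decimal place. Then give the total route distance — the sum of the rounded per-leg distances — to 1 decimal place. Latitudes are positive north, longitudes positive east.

Leg 1: dist=16325.1 km, bearing=336.8°
Leg 2: dist=14267.7 km, bearing=280.5°
Leg 3: dist=5882.1 km, bearing=37.6°
Leg 4: dist=9242.0 km, bearing=116.5°
Leg 5: dist=13481.2 km, bearing=201.4°
Leg 6: dist=13067.8 km, bearing=44.8°
Leg 7: dist=19107.7 km, bearing=204.8°
Total: 91373.6 km

Leg 1: φ1=-0.0971119, φ2=0.6210597, Δφ=0.7181716, Δλ=-2.8733931 rad; a=sin²(Δφ/2)+cosφ1·cosφ2·sin²(Δλ/2)=0.9184566700; c=2·atan2(√a, √(1-a))=2.562415562; dist=6371·c=16325.1495 ≈ 16325.1 km; running total=16325.1 km
Leg 1 bearing: y=sinΔλ·cosφ2=-0.21551104, x=cosφ1·sinφ2-sinφ1·cosφ2·cosΔλ=0.50312131; θ=atan2(y, x)=-23.1878° <0 so +360° → 336.8122° ≈ 336.8°
Leg 2: φ1=0.6210597, φ2=-0.2471927, Δφ=-0.8682524, Δλ=4.0618227 rad; a=sin²(Δφ/2)+cosφ1·cosφ2·sin²(Δλ/2)=0.8099752181; c=2·atan2(√a, √(1-a))=2.239475861; dist=6371·c=14267.701 ≈ 14267.7 km; running total=30592.8 km
Leg 2 bearing: y=sinΔλ·cosφ2=-0.77155296, x=cosφ1·sinφ2-sinφ1·cosφ2·cosΔλ=0.14271473; θ=atan2(y, x)=-79.5204° <0 so +360° → 280.4796° ≈ 280.5°
Leg 3: φ1=-0.2471927, φ2=0.4837267, Δφ=0.7309195, Δλ=-5.7011389 rad; a=sin²(Δφ/2)+cosφ1·cosφ2·sin²(Δλ/2)=0.1983884266; c=2·atan2(√a, √(1-a))=0.923260168; dist=6371·c=5882.091 ≈ 5882.1 km; running total=36474.9 km
Leg 3 bearing: y=sinΔλ·cosφ2=0.48666227, x=cosφ1·sinφ2-sinφ1·cosφ2·cosΔλ=0.63188739; θ=atan2(y, x)=37.6025° ≈ 37.6°
Leg 4: φ1=0.4837267, φ2=-0.3426727, Δφ=-0.8263994, Δλ=1.2332357 rad; a=sin²(Δφ/2)+cosφ1·cosφ2·sin²(Δλ/2)=0.4400636731; c=2·atan2(√a, √(1-a))=1.450634716; dist=6371·c=9241.994 ≈ 9242.0 km; running total=45716.9 km
Leg 4 bearing: y=sinΔλ·cosφ2=0.88870645, x=cosφ1·sinφ2-sinφ1·cosφ2·cosΔλ=-0.44252841; θ=atan2(y, x)=116.4709° ≈ 116.5°
Leg 5: φ1=-0.3426727, φ2=-0.6132389, Δφ=-0.2705662, Δλ=3.5329880 rad; a=sin²(Δφ/2)+cosφ1·cosφ2·sin²(Δλ/2)=0.7593084378; c=2·atan2(√a, √(1-a))=2.116028806; dist=6371·c=13481.220 ≈ 13481.2 km; running total=59198.1 km
Leg 5 bearing: y=sinΔλ·cosφ2=-0.31196872, x=cosφ1·sinφ2-sinφ1·cosφ2·cosΔλ=-0.79606033; θ=atan2(y, x)=-158.6002° <0 so +360° → 201.3998° ≈ 201.4°
Leg 6: φ1=-0.6132389, φ2=0.8959927, Δφ=1.5092316, Δλ=-4.6875233 rad; a=sin²(Δφ/2)+cosφ1·cosφ2·sin²(Δλ/2)=0.7310426192; c=2·atan2(√a, √(1-a))=2.051141414; dist=6371·c=13067.822 ≈ 13067.8 km; running total=72265.9 km
Leg 6 bearing: y=sinΔλ·cosφ2=0.62455087, x=cosφ1·sinφ2-sinφ1·cosφ2·cosΔλ=0.62961373; θ=atan2(y, x)=44.7687° ≈ 44.8°
Leg 7: φ1=0.8959927, φ2=-1.0224767, Δφ=-1.9184694, Δλ=3.2562067 rad; a=sin²(Δφ/2)+cosφ1·cosφ2·sin²(Δλ/2)=0.9949374823; c=2·atan2(√a, √(1-a))=2.999169567; dist=6371·c=19107.709 ≈ 19107.7 km; running total=91373.6 km
Leg 7 bearing: y=sinΔλ·cosφ2=-0.05961230, x=cosφ1·sinφ2-sinφ1·cosφ2·cosΔλ=-0.12881742; θ=atan2(y, x)=-155.1669° <0 so +360° → 204.8331° ≈ 204.8°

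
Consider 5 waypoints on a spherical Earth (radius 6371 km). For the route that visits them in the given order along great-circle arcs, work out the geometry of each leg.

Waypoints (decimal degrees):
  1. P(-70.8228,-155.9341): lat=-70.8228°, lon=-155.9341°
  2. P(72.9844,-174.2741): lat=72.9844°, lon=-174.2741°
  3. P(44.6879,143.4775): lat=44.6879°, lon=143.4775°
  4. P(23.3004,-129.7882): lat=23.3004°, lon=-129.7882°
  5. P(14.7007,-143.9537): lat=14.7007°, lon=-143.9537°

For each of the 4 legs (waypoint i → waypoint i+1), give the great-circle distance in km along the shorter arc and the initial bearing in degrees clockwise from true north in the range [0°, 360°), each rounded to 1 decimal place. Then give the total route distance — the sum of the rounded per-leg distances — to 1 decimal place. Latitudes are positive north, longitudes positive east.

Leg 1: dist=16043.6 km, bearing=350.9°
Leg 2: dist=3809.9 km, bearing=238.1°
Leg 3: dist=7963.5 km, bearing=75.1°
Leg 4: dist=1767.9 km, bearing=239.8°
Total: 29584.9 km

Leg 1: φ1=-1.2360910, φ2=1.2738181, Δφ=2.5099091, Δλ=-0.3200934 rad; a=sin²(Δφ/2)+cosφ1·cosφ2·sin²(Δλ/2)=0.9059585960; c=2·atan2(√a, √(1-a))=2.518225123; dist=6371·c=16043.612 ≈ 16043.6 km; running total=16043.6 km
Leg 1 bearing: y=sinΔλ·cosφ2=-0.09207820, x=cosφ1·sinφ2-sinφ1·cosφ2·cosΔλ=0.57646516; θ=atan2(y, x)=-9.0751° <0 so +360° → 350.9249° ≈ 350.9°
Leg 2: φ1=1.2738181, φ2=0.7799510, Δφ=-0.4938671, Δλ=5.5458116 rad; a=sin²(Δφ/2)+cosφ1·cosφ2·sin²(Δλ/2)=0.0867682045; c=2·atan2(√a, √(1-a))=0.597999392; dist=6371·c=3809.854 ≈ 3809.9 km; running total=19853.5 km
Leg 2 bearing: y=sinΔλ·cosφ2=-0.47800314, x=cosφ1·sinφ2-sinφ1·cosφ2·cosΔλ=-0.29744063; θ=atan2(y, x)=-121.8922° <0 so +360° → 238.1078° ≈ 238.1°
Leg 3: φ1=0.7799510, φ2=0.4066687, Δφ=-0.3732823, Δλ=-4.7693862 rad; a=sin²(Δφ/2)+cosφ1·cosφ2·sin²(Δλ/2)=0.3423165917; c=2·atan2(√a, √(1-a))=1.249953156; dist=6371·c=7963.452 ≈ 7963.5 km; running total=27817.0 km
Leg 3 bearing: y=sinΔλ·cosφ2=0.91695216, x=cosφ1·sinφ2-sinφ1·cosφ2·cosΔλ=0.24442281; θ=atan2(y, x)=75.0743° ≈ 75.1°
Leg 4: φ1=0.4066687, φ2=0.2565756, Δφ=-0.1500931, Δλ=-0.2472346 rad; a=sin²(Δφ/2)+cosφ1·cosφ2·sin²(Δλ/2)=0.0191279256; c=2·atan2(√a, √(1-a))=0.277496987; dist=6371·c=1767.933 ≈ 1767.9 km; running total=29584.9 km
Leg 4 bearing: y=sinΔλ·cosφ2=-0.23671249, x=cosφ1·sinφ2-sinφ1·cosφ2·cosΔλ=-0.13789630; θ=atan2(y, x)=-120.2228° <0 so +360° → 239.7772° ≈ 239.8°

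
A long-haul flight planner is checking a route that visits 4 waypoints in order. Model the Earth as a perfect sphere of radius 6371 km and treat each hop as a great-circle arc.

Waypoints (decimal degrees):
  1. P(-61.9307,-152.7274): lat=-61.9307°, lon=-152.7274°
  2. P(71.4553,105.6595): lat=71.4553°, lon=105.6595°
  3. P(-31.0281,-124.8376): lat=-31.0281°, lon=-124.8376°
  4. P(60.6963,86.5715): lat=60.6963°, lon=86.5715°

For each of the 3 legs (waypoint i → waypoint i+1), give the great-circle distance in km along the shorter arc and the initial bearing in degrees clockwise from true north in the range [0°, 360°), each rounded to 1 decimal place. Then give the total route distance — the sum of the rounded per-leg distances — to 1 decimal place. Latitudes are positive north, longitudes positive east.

Leg 1: dist=16687.7 km, bearing=321.4°
Leg 2: dist=14617.4 km, bearing=61.9°
Leg 3: dist=15995.1 km, bearing=334.4°
Total: 47300.2 km

Leg 1: φ1=-1.0808946, φ2=1.2471303, Δφ=2.3280249, Δλ=4.5097021 rad; a=sin²(Δφ/2)+cosφ1·cosφ2·sin²(Δλ/2)=0.9333438001; c=2·atan2(√a, √(1-a))=2.619319794; dist=6371·c=16687.686 ≈ 16687.7 km; running total=16687.7 km
Leg 1 bearing: y=sinΔλ·cosφ2=-0.31153380, x=cosφ1·sinφ2-sinφ1·cosφ2·cosΔλ=0.38961429; θ=atan2(y, x)=-38.6457° <0 so +360° → 321.3543° ≈ 321.4°
Leg 2: φ1=1.2471303, φ2=-0.5415425, Δφ=-1.7886728, Δλ=-4.0229333 rad; a=sin²(Δφ/2)+cosφ1·cosφ2·sin²(Δλ/2)=0.8310295358; c=2·atan2(√a, √(1-a))=2.294359203; dist=6371·c=14617.362 ≈ 14617.4 km; running total=31305.1 km
Leg 2 bearing: y=sinΔλ·cosφ2=0.66118878, x=cosφ1·sinφ2-sinφ1·cosφ2·cosΔλ=0.35285574; θ=atan2(y, x)=61.9126° ≈ 61.9°
Leg 3: φ1=-0.5415425, φ2=1.0593503, Δφ=1.6008928, Δλ=3.6897849 rad; a=sin²(Δφ/2)+cosφ1·cosφ2·sin²(Δλ/2)=0.9037249017; c=2·atan2(√a, √(1-a))=2.510612730; dist=6371·c=15995.114 ≈ 15995.1 km; running total=47300.2 km
Leg 3 bearing: y=sinΔλ·cosφ2=-0.25506866, x=cosφ1·sinφ2-sinφ1·cosφ2·cosΔλ=0.53194435; θ=atan2(y, x)=-25.6178° <0 so +360° → 334.3822° ≈ 334.4°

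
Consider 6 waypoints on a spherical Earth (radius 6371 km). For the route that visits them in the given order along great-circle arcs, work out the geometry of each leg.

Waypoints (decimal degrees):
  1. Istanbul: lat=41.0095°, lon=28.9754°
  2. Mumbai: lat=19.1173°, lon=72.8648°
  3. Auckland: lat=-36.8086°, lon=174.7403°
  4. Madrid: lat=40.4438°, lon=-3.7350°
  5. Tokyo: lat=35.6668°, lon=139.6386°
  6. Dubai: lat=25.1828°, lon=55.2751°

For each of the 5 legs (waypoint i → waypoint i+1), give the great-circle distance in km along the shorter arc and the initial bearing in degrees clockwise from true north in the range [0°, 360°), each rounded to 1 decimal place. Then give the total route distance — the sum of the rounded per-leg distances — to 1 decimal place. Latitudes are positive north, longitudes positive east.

Leg 1: φ1=0.7157508, φ2=0.3336598, Δφ=-0.3820910, Δλ=0.7660145 rad; a=sin²(Δφ/2)+cosφ1·cosφ2·sin²(Δλ/2)=0.1356321397; c=2·atan2(√a, √(1-a))=0.754322410; dist=6371·c=4805.788 ≈ 4805.8 km; running total=4805.8 km
Leg 1 bearing: y=sinΔλ·cosφ2=0.65503480, x=cosφ1·sinφ2-sinφ1·cosφ2·cosΔλ=-0.19968390; θ=atan2(y, x)=106.9536° ≈ 107.0°
Leg 2: φ1=0.3336598, φ2=-0.6424313, Δφ=-0.9760911, Δλ=1.7780629 rad; a=sin²(Δφ/2)+cosφ1·cosφ2·sin²(Δλ/2)=0.6759477866; c=2·atan2(√a, √(1-a))=1.930391762; dist=6371·c=12298.526 ≈ 12298.5 km; running total=17104.3 km
Leg 2 bearing: y=sinΔλ·cosφ2=0.78350538, x=cosφ1·sinφ2-sinφ1·cosφ2·cosΔλ=-0.51214142; θ=atan2(y, x)=123.1708° ≈ 123.2°
Leg 3: φ1=-0.6424313, φ2=0.7058775, Δφ=1.3483087, Δλ=-3.1149816 rad; a=sin²(Δφ/2)+cosφ1·cosφ2·sin²(Δλ/2)=0.9988861161; c=2·atan2(√a, √(1-a))=3.074830456; dist=6371·c=19589.745 ≈ 19589.7 km; running total=36694.0 km
Leg 3 bearing: y=sinΔλ·cosφ2=-0.02024974, x=cosφ1·sinφ2-sinφ1·cosφ2·cosΔλ=0.06356509; θ=atan2(y, x)=-17.6702° <0 so +360° → 342.3298° ≈ 342.3°
Leg 4: φ1=0.7058775, φ2=0.6225031, Δφ=-0.0833744, Δλ=2.5023414 rad; a=sin²(Δφ/2)+cosφ1·cosφ2·sin²(Δλ/2)=0.5589815347; c=2·atan2(√a, √(1-a))=1.689034705; dist=6371·c=10760.840 ≈ 10760.8 km; running total=47454.8 km
Leg 4 bearing: y=sinΔλ·cosφ2=0.48468639, x=cosφ1·sinφ2-sinφ1·cosφ2·cosΔλ=0.86669707; θ=atan2(y, x)=29.2154° ≈ 29.2°
Leg 5: φ1=0.6225031, φ2=0.4395228, Δφ=-0.1829803, Δλ=-1.4724208 rad; a=sin²(Δφ/2)+cosφ1·cosφ2·sin²(Δλ/2)=0.3398447492; c=2·atan2(√a, √(1-a))=1.244739087; dist=6371·c=7930.233 ≈ 7930.2 km; running total=55385.0 km
Leg 5 bearing: y=sinΔλ·cosφ2=-0.90057940, x=cosφ1·sinφ2-sinφ1·cosφ2·cosΔλ=0.29386718; θ=atan2(y, x)=-71.9280° <0 so +360° → 288.0720° ≈ 288.1°

Leg 1: dist=4805.8 km, bearing=107.0°
Leg 2: dist=12298.5 km, bearing=123.2°
Leg 3: dist=19589.7 km, bearing=342.3°
Leg 4: dist=10760.8 km, bearing=29.2°
Leg 5: dist=7930.2 km, bearing=288.1°
Total: 55385.0 km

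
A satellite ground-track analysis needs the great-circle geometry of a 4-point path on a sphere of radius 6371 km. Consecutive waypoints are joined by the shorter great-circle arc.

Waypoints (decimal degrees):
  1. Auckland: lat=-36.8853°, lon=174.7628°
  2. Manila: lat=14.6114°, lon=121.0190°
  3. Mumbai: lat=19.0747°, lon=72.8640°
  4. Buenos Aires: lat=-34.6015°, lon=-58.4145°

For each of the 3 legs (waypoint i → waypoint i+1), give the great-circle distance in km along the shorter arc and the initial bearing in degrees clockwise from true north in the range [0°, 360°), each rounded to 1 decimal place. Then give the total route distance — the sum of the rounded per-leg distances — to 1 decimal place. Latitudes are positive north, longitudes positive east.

Leg 1: φ1=-0.6437699, φ2=0.2550170, Δφ=0.8987870, Δλ=-0.9380063 rad; a=sin²(Δφ/2)+cosφ1·cosφ2·sin²(Δλ/2)=0.3468436347; c=2·atan2(√a, √(1-a))=1.259479184; dist=6371·c=8024.142 ≈ 8024.1 km; running total=8024.1 km
Leg 1 bearing: y=sinΔλ·cosφ2=-0.78030146, x=cosφ1·sinφ2-sinφ1·cosφ2·cosΔλ=0.54525421; θ=atan2(y, x)=-55.0552° <0 so +360° → 304.9448° ≈ 304.9°
Leg 2: φ1=0.2550170, φ2=0.3329163, Δφ=0.0778993, Δλ=-0.8404633 rad; a=sin²(Δφ/2)+cosφ1·cosφ2·sin²(Δλ/2)=0.1537313794; c=2·atan2(√a, √(1-a))=0.805795990; dist=6371·c=5133.726 ≈ 5133.7 km; running total=13157.8 km
Leg 2 bearing: y=sinΔλ·cosφ2=-0.70404941, x=cosφ1·sinφ2-sinφ1·cosφ2·cosΔλ=0.15718332; θ=atan2(y, x)=-77.4148° <0 so +360° → 282.5852° ≈ 282.6°
Leg 3: φ1=0.3329163, φ2=-0.6039101, Δφ=-0.9368264, Δλ=-2.2912421 rad; a=sin²(Δφ/2)+cosφ1·cosφ2·sin²(Δλ/2)=0.8493961262; c=2·atan2(√a, √(1-a))=2.344504037; dist=6371·c=14936.835 ≈ 14936.8 km; running total=28094.6 km
Leg 3 bearing: y=sinΔλ·cosφ2=-0.61858548, x=cosφ1·sinφ2-sinφ1·cosφ2·cosΔλ=-0.35922333; θ=atan2(y, x)=-120.1445° <0 so +360° → 239.8555° ≈ 239.9°

Leg 1: dist=8024.1 km, bearing=304.9°
Leg 2: dist=5133.7 km, bearing=282.6°
Leg 3: dist=14936.8 km, bearing=239.9°
Total: 28094.6 km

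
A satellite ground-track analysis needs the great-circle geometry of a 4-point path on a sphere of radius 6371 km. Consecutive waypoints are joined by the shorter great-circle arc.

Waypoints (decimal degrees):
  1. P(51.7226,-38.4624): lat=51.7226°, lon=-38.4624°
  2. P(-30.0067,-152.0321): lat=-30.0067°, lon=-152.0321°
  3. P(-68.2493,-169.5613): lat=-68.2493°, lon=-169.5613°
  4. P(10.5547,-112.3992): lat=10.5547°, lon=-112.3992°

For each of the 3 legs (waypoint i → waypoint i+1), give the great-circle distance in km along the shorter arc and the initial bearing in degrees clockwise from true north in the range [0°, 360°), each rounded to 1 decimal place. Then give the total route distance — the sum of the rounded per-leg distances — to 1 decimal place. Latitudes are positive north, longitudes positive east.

Leg 1: dist=14164.0 km, bearing=267.3°
Leg 2: dist=4403.5 km, bearing=190.1°
Leg 3: dist=9832.9 km, bearing=55.7°
Total: 28400.4 km

Leg 1: φ1=0.9027297, φ2=-0.5237157, Δφ=-1.4264454, Δλ=-1.9821652 rad; a=sin²(Δφ/2)+cosφ1·cosφ2·sin²(Δλ/2)=0.8035465733; c=2·atan2(√a, √(1-a))=2.223193664; dist=6371·c=14163.967 ≈ 14164.0 km; running total=14164.0 km
Leg 1 bearing: y=sinΔλ·cosφ2=-0.79372305, x=cosφ1·sinφ2-sinφ1·cosφ2·cosΔλ=-0.03796884; θ=atan2(y, x)=-92.7387° <0 so +360° → 267.2613° ≈ 267.3°
Leg 2: φ1=-0.5237157, φ2=-1.1911750, Δφ=-0.6674593, Δλ=-0.3059423 rad; a=sin²(Δφ/2)+cosφ1·cosφ2·sin²(Δλ/2)=0.1147522899; c=2·atan2(√a, √(1-a))=0.691178344; dist=6371·c=4403.497 ≈ 4403.5 km; running total=18567.5 km
Leg 2 bearing: y=sinΔλ·cosφ2=-0.11161228, x=cosφ1·sinφ2-sinφ1·cosφ2·cosΔλ=-0.62759820; θ=atan2(y, x)=-169.9159° <0 so +360° → 190.0841° ≈ 190.1°
Leg 3: φ1=-1.1911750, φ2=0.1842143, Δφ=1.3753893, Δλ=0.9976669 rad; a=sin²(Δφ/2)+cosφ1·cosφ2·sin²(Δλ/2)=0.4862934161; c=2·atan2(√a, √(1-a))=1.543379724; dist=6371·c=9832.872 ≈ 9832.9 km; running total=28400.4 km
Leg 3 bearing: y=sinΔλ·cosφ2=0.82599217, x=cosφ1·sinφ2-sinφ1·cosφ2·cosΔλ=0.56301461; θ=atan2(y, x)=55.7208° ≈ 55.7°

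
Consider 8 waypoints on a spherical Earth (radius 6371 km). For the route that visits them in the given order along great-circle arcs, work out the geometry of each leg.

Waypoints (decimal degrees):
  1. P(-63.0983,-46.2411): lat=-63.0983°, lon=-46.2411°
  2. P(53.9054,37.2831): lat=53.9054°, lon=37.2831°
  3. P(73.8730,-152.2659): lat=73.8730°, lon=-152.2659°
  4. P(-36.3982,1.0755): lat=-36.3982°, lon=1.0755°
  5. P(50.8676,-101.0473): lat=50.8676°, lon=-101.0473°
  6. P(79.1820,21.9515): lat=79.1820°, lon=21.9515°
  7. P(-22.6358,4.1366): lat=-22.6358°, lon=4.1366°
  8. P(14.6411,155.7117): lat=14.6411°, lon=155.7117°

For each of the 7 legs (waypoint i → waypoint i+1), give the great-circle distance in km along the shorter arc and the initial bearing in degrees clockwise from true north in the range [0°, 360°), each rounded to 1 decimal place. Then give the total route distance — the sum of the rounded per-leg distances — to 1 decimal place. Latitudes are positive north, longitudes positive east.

Leg 1: dist=14863.7 km, bearing=54.0°
Leg 2: dist=5788.5 km, bearing=3.3°
Leg 3: dist=15605.2 km, bearing=34.5°
Leg 4: dist=13848.1 km, bearing=311.5°
Leg 5: dist=5090.7 km, bearing=12.7°
Leg 6: dist=11375.7 km, bearing=196.8°
Leg 7: dist=16897.2 km, bearing=101.6°
Total: 83469.1 km

Leg 1: φ1=-1.1012731, φ2=0.9408267, Δφ=2.0420998, Δλ=1.4577723 rad; a=sin²(Δφ/2)+cosφ1·cosφ2·sin²(Δλ/2)=0.8452695728; c=2·atan2(√a, √(1-a))=2.333030517; dist=6371·c=14863.737 ≈ 14863.7 km; running total=14863.7 km
Leg 1 bearing: y=sinΔλ·cosφ2=0.58536137, x=cosφ1·sinφ2-sinφ1·cosφ2·cosΔλ=0.42486204; θ=atan2(y, x)=54.0274° ≈ 54.0°
Leg 2: φ1=0.9408267, φ2=1.2893271, Δφ=0.3485004, Δλ=-3.3082541 rad; a=sin²(Δφ/2)+cosφ1·cosφ2·sin²(Δλ/2)=0.1925617564; c=2·atan2(√a, √(1-a))=0.908566988; dist=6371·c=5788.480 ≈ 5788.5 km; running total=20652.2 km
Leg 2 bearing: y=sinΔλ·cosφ2=0.04607912, x=cosφ1·sinφ2-sinφ1·cosφ2·cosΔλ=0.78727608; θ=atan2(y, x)=3.3497° ≈ 3.3°
Leg 3: φ1=1.2893271, φ2=-0.6352684, Δφ=-1.9245955, Δλ=2.6763123 rad; a=sin²(Δφ/2)+cosφ1·cosφ2·sin²(Δλ/2)=0.8849268449; c=2·atan2(√a, √(1-a))=2.449408200; dist=6371·c=15605.180 ≈ 15605.2 km; running total=36257.4 km
Leg 3 bearing: y=sinΔλ·cosφ2=0.36114277, x=cosφ1·sinφ2-sinφ1·cosφ2·cosΔλ=0.52621402; θ=atan2(y, x)=34.4620° ≈ 34.5°
Leg 4: φ1=-0.6352684, φ2=0.8878071, Δφ=1.5230755, Δλ=-1.7823791 rad; a=sin²(Δφ/2)+cosφ1·cosφ2·sin²(Δλ/2)=0.7834857309; c=2·atan2(√a, √(1-a))=2.173620928; dist=6371·c=13848.139 ≈ 13848.1 km; running total=50105.5 km
Leg 4 bearing: y=sinΔλ·cosφ2=-0.61704053, x=cosφ1·sinφ2-sinφ1·cosφ2·cosΔλ=0.54571452; θ=atan2(y, x)=-48.5103° <0 so +360° → 311.4897° ≈ 311.5°
Leg 5: φ1=0.8878071, φ2=1.3819866, Δφ=0.4941795, Δλ=2.1467340 rad; a=sin²(Δφ/2)+cosφ1·cosφ2·sin²(Δλ/2)=0.1513040749; c=2·atan2(√a, √(1-a))=0.799044465; dist=6371·c=5090.712 ≈ 5090.7 km; running total=55196.2 km
Leg 5 bearing: y=sinΔλ·cosφ2=0.15741214, x=cosφ1·sinφ2-sinφ1·cosφ2·cosΔλ=0.69918955; θ=atan2(y, x)=12.6878° ≈ 12.7°
Leg 6: φ1=1.3819866, φ2=-0.3950692, Δφ=-1.7770558, Δλ=-0.3109287 rad; a=sin²(Δφ/2)+cosφ1·cosφ2·sin²(Δλ/2)=0.6065533249; c=2·atan2(√a, √(1-a))=1.785549881; dist=6371·c=11375.738 ≈ 11375.7 km; running total=66571.9 km
Leg 6 bearing: y=sinΔλ·cosφ2=-0.28237609, x=cosφ1·sinφ2-sinφ1·cosφ2·cosΔλ=-0.93533379; θ=atan2(y, x)=-163.2010° <0 so +360° → 196.7990° ≈ 196.8°
Leg 7: φ1=-0.3950692, φ2=0.2555354, Δφ=0.6506046, Δλ=2.6454846 rad; a=sin²(Δφ/2)+cosφ1·cosφ2·sin²(Δλ/2)=0.9413112683; c=2·atan2(√a, √(1-a))=2.652208526; dist=6371·c=16897.221 ≈ 16897.2 km; running total=83469.1 km
Leg 7 bearing: y=sinΔλ·cosφ2=0.46054962, x=cosφ1·sinφ2-sinφ1·cosφ2·cosΔλ=-0.09418869; θ=atan2(y, x)=101.5584° ≈ 101.6°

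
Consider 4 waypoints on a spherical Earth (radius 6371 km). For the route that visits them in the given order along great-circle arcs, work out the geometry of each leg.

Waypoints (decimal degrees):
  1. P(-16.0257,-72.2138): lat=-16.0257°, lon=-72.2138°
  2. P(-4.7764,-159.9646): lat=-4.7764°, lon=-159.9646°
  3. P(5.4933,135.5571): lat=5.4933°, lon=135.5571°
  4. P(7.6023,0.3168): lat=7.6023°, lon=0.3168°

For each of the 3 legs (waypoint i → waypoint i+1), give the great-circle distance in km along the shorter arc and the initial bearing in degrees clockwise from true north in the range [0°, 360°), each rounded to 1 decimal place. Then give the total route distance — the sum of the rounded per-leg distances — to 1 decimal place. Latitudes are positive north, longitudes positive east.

Leg 1: φ1=-0.2797012, φ2=-0.0833639, Δφ=0.1963373, Δλ=-1.5315404 rad; a=sin²(Δφ/2)+cosφ1·cosφ2·sin²(Δλ/2)=0.4697114018; c=2·atan2(√a, √(1-a))=1.510182020; dist=6371·c=9621.370 ≈ 9621.4 km; running total=9621.4 km
Leg 1 bearing: y=sinΔλ·cosφ2=-0.99575950, x=cosφ1·sinφ2-sinφ1·cosφ2·cosΔλ=-0.06923452; θ=atan2(y, x)=-93.9773° <0 so +360° → 266.0227° ≈ 266.0°
Leg 2: φ1=-0.0833639, φ2=0.0958762, Δφ=0.1792401, Δλ=5.1578267 rad; a=sin²(Δφ/2)+cosφ1·cosφ2·sin²(Δλ/2)=0.2902931683; c=2·atan2(√a, √(1-a))=1.137996994; dist=6371·c=7250.179 ≈ 7250.2 km; running total=16871.6 km
Leg 2 bearing: y=sinΔλ·cosφ2=-0.89827770, x=cosφ1·sinφ2-sinφ1·cosφ2·cosΔλ=0.13110814; θ=atan2(y, x)=-81.6960° <0 so +360° → 278.3040° ≈ 278.3°
Leg 3: φ1=0.0958762, φ2=0.1326852, Δφ=0.0368090, Δλ=-2.3603885 rad; a=sin²(Δφ/2)+cosφ1·cosφ2·sin²(Δλ/2)=0.8439639228; c=2·atan2(√a, √(1-a))=2.329426426; dist=6371·c=14840.776 ≈ 14840.8 km; running total=31712.4 km
Leg 3 bearing: y=sinΔλ·cosφ2=-0.69794576, x=cosφ1·sinφ2-sinφ1·cosφ2·cosΔλ=0.19906530; θ=atan2(y, x)=-74.0810° <0 so +360° → 285.9190° ≈ 285.9°

Leg 1: dist=9621.4 km, bearing=266.0°
Leg 2: dist=7250.2 km, bearing=278.3°
Leg 3: dist=14840.8 km, bearing=285.9°
Total: 31712.4 km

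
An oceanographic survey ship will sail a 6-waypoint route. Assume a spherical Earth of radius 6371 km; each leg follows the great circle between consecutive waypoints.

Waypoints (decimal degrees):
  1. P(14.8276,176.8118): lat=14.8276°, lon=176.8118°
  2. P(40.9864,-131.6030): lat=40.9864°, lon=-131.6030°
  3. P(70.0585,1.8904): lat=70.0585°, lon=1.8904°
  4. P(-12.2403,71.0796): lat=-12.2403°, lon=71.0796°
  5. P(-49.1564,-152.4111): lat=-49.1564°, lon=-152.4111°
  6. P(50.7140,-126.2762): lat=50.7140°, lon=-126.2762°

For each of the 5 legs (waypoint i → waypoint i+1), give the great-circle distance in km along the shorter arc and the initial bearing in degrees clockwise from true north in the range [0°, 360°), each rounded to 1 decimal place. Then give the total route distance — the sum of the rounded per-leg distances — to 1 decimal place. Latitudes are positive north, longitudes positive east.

Leg 1: φ1=0.2587904, φ2=0.7153476, Δφ=0.4565572, Δλ=-5.3828537 rad; a=sin²(Δφ/2)+cosφ1·cosφ2·sin²(Δλ/2)=0.1893679592; c=2·atan2(√a, √(1-a))=0.900441484; dist=6371·c=5736.713 ≈ 5736.7 km; running total=5736.7 km
Leg 1 bearing: y=sinΔλ·cosφ2=0.59146185, x=cosφ1·sinφ2-sinφ1·cosφ2·cosΔλ=0.51400761; θ=atan2(y, x)=49.0079° ≈ 49.0°
Leg 2: φ1=0.7153476, φ2=1.2227515, Δφ=0.5074039, Δλ=2.3298994 rad; a=sin²(Δφ/2)+cosφ1·cosφ2·sin²(Δλ/2)=0.2803222250; c=2·atan2(√a, √(1-a))=1.115915179; dist=6371·c=7109.496 ≈ 7109.5 km; running total=12846.2 km
Leg 2 bearing: y=sinΔλ·cosφ2=0.24742360, x=cosφ1·sinφ2-sinφ1·cosφ2·cosΔλ=0.86356717; θ=atan2(y, x)=15.9877° ≈ 16.0°
Leg 3: φ1=1.2227515, φ2=-0.2136335, Δφ=-1.4363850, Δλ=1.2075793 rad; a=sin²(Δφ/2)+cosφ1·cosφ2·sin²(Δλ/2)=0.5404409105; c=2·atan2(√a, √(1-a))=1.651766595; dist=6371·c=10523.405 ≈ 10523.4 km; running total=23369.6 km
Leg 3 bearing: y=sinΔλ·cosφ2=0.91350887, x=cosφ1·sinφ2-sinφ1·cosφ2·cosΔλ=-0.39869748; θ=atan2(y, x)=113.5787° ≈ 113.6°
Leg 4: φ1=-0.2136335, φ2=-0.8579410, Δφ=-0.6443075, Δλ=-3.9006486 rad; a=sin²(Δφ/2)+cosφ1·cosφ2·sin²(Δλ/2)=0.6516462899; c=2·atan2(√a, √(1-a))=1.878942425; dist=6371·c=11970.742 ≈ 11970.7 km; running total=35340.3 km
Leg 4 bearing: y=sinΔλ·cosφ2=0.45010445, x=cosφ1·sinφ2-sinφ1·cosφ2·cosΔλ=-0.83989261; θ=atan2(y, x)=151.8128° ≈ 151.8°
Leg 5: φ1=-0.8579410, φ2=0.8851263, Δφ=1.7430673, Δλ=0.4561401 rad; a=sin²(Δφ/2)+cosφ1·cosφ2·sin²(Δλ/2)=0.6068792502; c=2·atan2(√a, √(1-a))=1.786217106; dist=6371·c=11379.989 ≈ 11380.0 km; running total=46720.3 km
Leg 5 bearing: y=sinΔλ·cosφ2=0.27891217, x=cosφ1·sinφ2-sinφ1·cosφ2·cosΔλ=0.93622396; θ=atan2(y, x)=16.5894° ≈ 16.6°

Leg 1: dist=5736.7 km, bearing=49.0°
Leg 2: dist=7109.5 km, bearing=16.0°
Leg 3: dist=10523.4 km, bearing=113.6°
Leg 4: dist=11970.7 km, bearing=151.8°
Leg 5: dist=11380.0 km, bearing=16.6°
Total: 46720.3 km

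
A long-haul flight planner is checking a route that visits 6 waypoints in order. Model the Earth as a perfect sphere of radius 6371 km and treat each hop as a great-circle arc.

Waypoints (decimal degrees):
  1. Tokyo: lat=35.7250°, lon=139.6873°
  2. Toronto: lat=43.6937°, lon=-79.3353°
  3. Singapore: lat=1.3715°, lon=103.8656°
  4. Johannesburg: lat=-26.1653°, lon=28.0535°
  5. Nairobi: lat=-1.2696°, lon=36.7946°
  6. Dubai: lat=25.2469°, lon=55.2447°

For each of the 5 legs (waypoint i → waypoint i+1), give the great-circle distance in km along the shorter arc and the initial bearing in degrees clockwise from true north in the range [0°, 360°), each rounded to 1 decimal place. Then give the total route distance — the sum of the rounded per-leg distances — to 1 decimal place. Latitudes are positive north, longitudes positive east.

Leg 1: dist=10343.3 km, bearing=27.1°
Leg 2: dist=14993.9 km, bearing=355.5°
Leg 3: dist=8663.7 km, bearing=242.9°
Leg 4: dist=2922.0 km, bearing=20.1°
Leg 5: dist=3554.9 km, bearing=32.7°
Total: 40477.8 km

Leg 1: φ1=0.6235189, φ2=0.7625989, Δφ=0.1390801, Δλ=-3.8226655 rad; a=sin²(Δφ/2)+cosφ1·cosφ2·sin²(Δλ/2)=0.5263361560; c=2·atan2(√a, √(1-a))=1.623493025; dist=6371·c=10343.274 ≈ 10343.3 km; running total=10343.3 km
Leg 1 bearing: y=sinΔλ·cosφ2=0.45524738, x=cosφ1·sinφ2-sinφ1·cosφ2·cosΔλ=0.88880563; θ=atan2(y, x)=27.1216° ≈ 27.1°
Leg 2: φ1=0.7625989, φ2=0.0239372, Δφ=-0.7386617, Δλ=3.1974589 rad; a=sin²(Δφ/2)+cosφ1·cosφ2·sin²(Δλ/2)=0.8525869812; c=2·atan2(√a, √(1-a))=2.353464794; dist=6371·c=14993.924 ≈ 14993.9 km; running total=25337.2 km
Leg 2 bearing: y=sinΔλ·cosφ2=-0.05582119, x=cosφ1·sinφ2-sinφ1·cosφ2·cosΔλ=0.70683356; θ=atan2(y, x)=-4.5155° <0 so +360° → 355.4845° ≈ 355.5°
Leg 3: φ1=0.0239372, φ2=-0.4566706, Δφ=-0.4806078, Δλ=-1.3231708 rad; a=sin²(Δφ/2)+cosφ1·cosφ2·sin²(Δλ/2)=0.3953157570; c=2·atan2(√a, √(1-a))=1.359867239; dist=6371·c=8663.714 ≈ 8663.7 km; running total=34000.9 km
Leg 3 bearing: y=sinΔλ·cosφ2=-0.87014849, x=cosφ1·sinφ2-sinφ1·cosφ2·cosΔλ=-0.44610138; θ=atan2(y, x)=-117.1430° <0 so +360° → 242.8570° ≈ 242.9°
Leg 4: φ1=-0.4566706, φ2=-0.0221587, Δφ=0.4345119, Δλ=0.1525610 rad; a=sin²(Δφ/2)+cosφ1·cosφ2·sin²(Δλ/2)=0.0516732376; c=2·atan2(√a, √(1-a))=0.458644321; dist=6371·c=2922.023 ≈ 2922.0 km; running total=36922.9 km
Leg 4 bearing: y=sinΔλ·cosφ2=0.15193255, x=cosφ1·sinφ2-sinφ1·cosφ2·cosΔλ=0.41584728; θ=atan2(y, x)=20.0701° ≈ 20.1°
Leg 5: φ1=-0.0221587, φ2=0.4406415, Δφ=0.4628002, Δλ=0.3220150 rad; a=sin²(Δφ/2)+cosφ1·cosφ2·sin²(Δλ/2)=0.0758366312; c=2·atan2(√a, √(1-a))=0.557979320; dist=6371·c=3554.886 ≈ 3554.9 km; running total=40477.8 km
Leg 5 bearing: y=sinΔλ·cosφ2=0.28624802, x=cosφ1·sinφ2-sinφ1·cosφ2·cosΔλ=0.44542543; θ=atan2(y, x)=32.7264° ≈ 32.7°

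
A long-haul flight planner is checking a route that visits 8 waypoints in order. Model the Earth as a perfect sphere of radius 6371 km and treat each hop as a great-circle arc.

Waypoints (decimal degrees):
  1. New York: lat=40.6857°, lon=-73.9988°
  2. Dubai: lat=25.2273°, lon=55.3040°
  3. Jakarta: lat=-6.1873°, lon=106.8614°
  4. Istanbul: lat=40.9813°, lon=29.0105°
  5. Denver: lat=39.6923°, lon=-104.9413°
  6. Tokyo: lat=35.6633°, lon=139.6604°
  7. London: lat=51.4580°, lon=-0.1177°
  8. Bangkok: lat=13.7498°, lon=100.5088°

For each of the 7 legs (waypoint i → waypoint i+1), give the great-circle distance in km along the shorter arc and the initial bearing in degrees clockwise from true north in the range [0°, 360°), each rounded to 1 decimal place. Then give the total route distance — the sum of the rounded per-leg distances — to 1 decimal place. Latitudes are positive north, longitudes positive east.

Leg 1: φ1=0.7100994, φ2=0.4402994, Δφ=-0.2698000, Δλ=2.2567596 rad; a=sin²(Δφ/2)+cosφ1·cosφ2·sin²(Δλ/2)=0.5783290830; c=2·atan2(√a, √(1-a))=1.728102453; dist=6371·c=11009.741 ≈ 11009.7 km; running total=11009.7 km
Leg 1 bearing: y=sinΔλ·cosφ2=0.70000648, x=cosφ1·sinφ2-sinφ1·cosφ2·cosΔλ=0.69674180; θ=atan2(y, x)=45.1339° ≈ 45.1°
Leg 2: φ1=0.4402994, φ2=-0.1079888, Δφ=-0.5482882, Δλ=0.8998464 rad; a=sin²(Δφ/2)+cosφ1·cosφ2·sin²(Δλ/2)=0.2433902842; c=2·atan2(√a, √(1-a))=1.031864600; dist=6371·c=6574.009 ≈ 6574.0 km; running total=17583.7 km
Leg 2 bearing: y=sinΔλ·cosφ2=0.77866899, x=cosφ1·sinφ2-sinφ1·cosφ2·cosΔλ=-0.36094378; θ=atan2(y, x)=114.8696° ≈ 114.9°
Leg 3: φ1=-0.1079888, φ2=0.7152586, Δφ=0.8232474, Δλ=-1.3587545 rad; a=sin²(Δφ/2)+cosφ1·cosφ2·sin²(Δλ/2)=0.4563648986; c=2·atan2(√a, √(1-a))=1.483414966; dist=6371·c=9450.837 ≈ 9450.8 km; running total=27034.5 km
Leg 3 bearing: y=sinΔλ·cosφ2=-0.73801582, x=cosφ1·sinφ2-sinφ1·cosφ2·cosΔλ=0.66911625; θ=atan2(y, x)=-47.8032° <0 so +360° → 312.1968° ≈ 312.2°
Leg 4: φ1=0.7152586, φ2=0.6927613, Δφ=-0.0224973, Δλ=-2.3378999 rad; a=sin²(Δφ/2)+cosφ1·cosφ2·sin²(Δλ/2)=0.4921665279; c=2·atan2(√a, √(1-a))=1.555128742; dist=6371·c=9907.725 ≈ 9907.7 km; running total=36942.2 km
Leg 4 bearing: y=sinΔλ·cosφ2=-0.55397094, x=cosφ1·sinφ2-sinφ1·cosφ2·cosΔλ=0.83238857; θ=atan2(y, x)=-33.6445° <0 so +360° → 326.3555° ≈ 326.4°
Leg 5: φ1=0.6927613, φ2=0.6224420, Δφ=-0.0703193, Δλ=4.2691050 rad; a=sin²(Δφ/2)+cosφ1·cosφ2·sin²(Δλ/2)=0.4478937896; c=2·atan2(√a, √(1-a))=1.466394350; dist=6371·c=9342.398 ≈ 9342.4 km; running total=46284.6 km
Leg 5 bearing: y=sinΔλ·cosφ2=-0.73393155, x=cosφ1·sinφ2-sinφ1·cosφ2·cosΔλ=0.67118124; θ=atan2(y, x)=-47.5570° <0 so +360° → 312.4430° ≈ 312.4°
Leg 6: φ1=0.6224420, φ2=0.8981115, Δφ=0.2756695, Δλ=-2.4395881 rad; a=sin²(Δφ/2)+cosφ1·cosφ2·sin²(Δλ/2)=0.4652613144; c=2·atan2(√a, √(1-a))=1.501262938; dist=6371·c=9564.546 ≈ 9564.5 km; running total=55849.1 km
Leg 6 bearing: y=sinΔλ·cosφ2=-0.40235891, x=cosφ1·sinφ2-sinφ1·cosφ2·cosΔλ=0.91284183; θ=atan2(y, x)=-23.7867° <0 so +360° → 336.2133° ≈ 336.2°
Leg 7: φ1=0.8981115, φ2=0.2399793, Δφ=-0.6581322, Δλ=1.7562637 rad; a=sin²(Δφ/2)+cosφ1·cosφ2·sin²(Δλ/2)=0.4628523375; c=2·atan2(√a, √(1-a))=1.496432482; dist=6371·c=9533.771 ≈ 9533.8 km; running total=65382.9 km
Leg 7 bearing: y=sinΔλ·cosφ2=0.95468453, x=cosφ1·sinφ2-sinφ1·cosφ2·cosΔλ=0.28819725; θ=atan2(y, x)=73.2021° ≈ 73.2°

Leg 1: dist=11009.7 km, bearing=45.1°
Leg 2: dist=6574.0 km, bearing=114.9°
Leg 3: dist=9450.8 km, bearing=312.2°
Leg 4: dist=9907.7 km, bearing=326.4°
Leg 5: dist=9342.4 km, bearing=312.4°
Leg 6: dist=9564.5 km, bearing=336.2°
Leg 7: dist=9533.8 km, bearing=73.2°
Total: 65382.9 km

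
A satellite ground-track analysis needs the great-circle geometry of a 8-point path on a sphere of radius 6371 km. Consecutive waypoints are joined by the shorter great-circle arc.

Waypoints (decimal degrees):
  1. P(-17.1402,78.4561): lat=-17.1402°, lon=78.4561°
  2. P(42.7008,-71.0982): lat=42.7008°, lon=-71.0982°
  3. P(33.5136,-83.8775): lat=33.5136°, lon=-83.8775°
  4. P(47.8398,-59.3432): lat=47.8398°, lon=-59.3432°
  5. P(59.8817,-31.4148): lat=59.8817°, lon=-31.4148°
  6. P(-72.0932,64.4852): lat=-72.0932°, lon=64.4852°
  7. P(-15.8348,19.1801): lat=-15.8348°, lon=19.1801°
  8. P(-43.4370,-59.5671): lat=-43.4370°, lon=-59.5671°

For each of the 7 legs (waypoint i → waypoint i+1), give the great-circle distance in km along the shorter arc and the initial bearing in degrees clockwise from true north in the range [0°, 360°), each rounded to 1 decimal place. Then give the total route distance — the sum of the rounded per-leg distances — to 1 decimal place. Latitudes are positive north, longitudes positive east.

Leg 1: dist=15971.9 km, bearing=321.1°
Leg 2: dist=1511.4 km, bearing=231.7°
Leg 3: dist=2592.0 km, bearing=44.8°
Leg 4: dist=2241.0 km, bearing=43.0°
Leg 5: dist=16348.9 km, bearing=145.8°
Leg 6: dist=6906.9 km, bearing=309.3°
Leg 7: dist=7905.9 km, bearing=228.8°
Total: 53478.0 km

Leg 1: φ1=-0.2991529, φ2=0.7452696, Δφ=1.0444225, Δλ=-2.6102149 rad; a=sin²(Δφ/2)+cosφ1·cosφ2·sin²(Δλ/2)=0.9026469535; c=2·atan2(√a, √(1-a))=2.506967359; dist=6371·c=15971.889 ≈ 15971.9 km; running total=15971.9 km
Leg 1 bearing: y=sinΔλ·cosφ2=-0.37239227, x=cosφ1·sinφ2-sinφ1·cosφ2·cosΔλ=0.46133038; θ=atan2(y, x)=-38.9109° <0 so +360° → 321.0891° ≈ 321.1°
Leg 2: φ1=0.7452696, φ2=0.5849227, Δφ=-0.1603469, Δλ=-0.2230409 rad; a=sin²(Δφ/2)+cosφ1·cosφ2·sin²(Δλ/2)=0.0140028947; c=2·atan2(√a, √(1-a))=0.237223503; dist=6371·c=1511.351 ≈ 1511.4 km; running total=17483.3 km
Leg 2 bearing: y=sinΔλ·cosφ2=-0.18442337, x=cosφ1·sinφ2-sinφ1·cosφ2·cosΔλ=-0.14565464; θ=atan2(y, x)=-128.3011° <0 so +360° → 231.6989° ≈ 231.7°
Leg 3: φ1=0.5849227, φ2=0.8349620, Δφ=0.2500394, Δλ=0.4282043 rad; a=sin²(Δφ/2)+cosφ1·cosφ2·sin²(Δλ/2)=0.0408119537; c=2·atan2(√a, √(1-a))=0.406839380; dist=6371·c=2591.974 ≈ 2592.0 km; running total=20075.3 km
Leg 3 bearing: y=sinΔλ·cosφ2=0.27871011, x=cosφ1·sinφ2-sinφ1·cosφ2·cosΔλ=0.28090217; θ=atan2(y, x)=44.7756° ≈ 44.8°
Leg 4: φ1=0.8349620, φ2=1.0451328, Δφ=0.2101708, Δλ=0.4874425 rad; a=sin²(Δφ/2)+cosφ1·cosφ2·sin²(Δλ/2)=0.0306154365; c=2·atan2(√a, √(1-a))=0.351756027; dist=6371·c=2241.038 ≈ 2241.0 km; running total=22316.3 km
Leg 4 bearing: y=sinΔλ·cosφ2=0.23502090, x=cosφ1·sinφ2-sinφ1·cosφ2·cosΔλ=0.25194782; θ=atan2(y, x)=43.0092° ≈ 43.0°
Leg 5: φ1=1.0451328, φ2=-1.2582637, Δφ=-2.3033965, Δλ=1.6737708 rad; a=sin²(Δφ/2)+cosφ1·cosφ2·sin²(Δλ/2)=0.9194742455; c=2·atan2(√a, √(1-a))=2.566144490; dist=6371·c=16348.907 ≈ 16348.9 km; running total=38665.2 km
Leg 5 bearing: y=sinΔλ·cosφ2=0.30584083, x=cosφ1·sinφ2-sinφ1·cosφ2·cosΔλ=-0.45014088; θ=atan2(y, x)=145.8065° ≈ 145.8°
Leg 6: φ1=-1.2582637, φ2=-0.2763694, Δφ=0.9818943, Δλ=-0.7907232 rad; a=sin²(Δφ/2)+cosφ1·cosφ2·sin²(Δλ/2)=0.2661533898; c=2·atan2(√a, √(1-a))=1.084117158; dist=6371·c=6906.910 ≈ 6906.9 km; running total=45572.1 km
Leg 6 bearing: y=sinΔλ·cosφ2=-0.68388660, x=cosφ1·sinφ2-sinφ1·cosφ2·cosΔλ=0.55996622; θ=atan2(y, x)=-50.6894° <0 so +360° → 309.3106° ≈ 309.3°
Leg 7: φ1=-0.2763694, φ2=-0.7581187, Δφ=-0.4817493, Δλ=-1.3743979 rad; a=sin²(Δφ/2)+cosφ1·cosφ2·sin²(Δλ/2)=0.3380356254; c=2·atan2(√a, √(1-a))=1.240917121; dist=6371·c=7905.883 ≈ 7905.9 km; running total=53478.0 km
Leg 7 bearing: y=sinΔλ·cosφ2=-0.71217149, x=cosφ1·sinφ2-sinφ1·cosφ2·cosΔλ=-0.62280168; θ=atan2(y, x)=-131.1700° <0 so +360° → 228.8300° ≈ 228.8°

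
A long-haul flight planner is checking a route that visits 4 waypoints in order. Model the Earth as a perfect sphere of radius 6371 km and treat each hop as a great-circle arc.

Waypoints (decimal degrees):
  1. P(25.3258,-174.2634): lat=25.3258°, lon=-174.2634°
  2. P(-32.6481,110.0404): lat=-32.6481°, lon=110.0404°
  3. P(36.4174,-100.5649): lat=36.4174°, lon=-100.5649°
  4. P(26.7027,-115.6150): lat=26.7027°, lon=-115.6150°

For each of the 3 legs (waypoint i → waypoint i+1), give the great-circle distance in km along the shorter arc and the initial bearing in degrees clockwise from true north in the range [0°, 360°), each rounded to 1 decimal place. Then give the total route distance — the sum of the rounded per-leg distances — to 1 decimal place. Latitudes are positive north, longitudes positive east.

Leg 1: φ1=0.4420186, φ2=-0.5698168, Δφ=-1.0118354, Δλ=4.9620374 rad; a=sin²(Δφ/2)+cosφ1·cosφ2·sin²(Δλ/2)=0.5213679782; c=2·atan2(√a, √(1-a))=1.613545303; dist=6371·c=10279.897 ≈ 10279.9 km; running total=10279.9 km
Leg 1 bearing: y=sinΔλ·cosφ2=-0.81589726, x=cosφ1·sinφ2-sinφ1·cosφ2·cosΔλ=-0.57661539; θ=atan2(y, x)=-125.2498° <0 so +360° → 234.7502° ≈ 234.8°
Leg 2: φ1=-0.5698168, φ2=0.6356035, Δφ=1.2054204, Δλ=-3.6757559 rad; a=sin²(Δφ/2)+cosφ1·cosφ2·sin²(Δλ/2)=0.9517240460; c=2·atan2(√a, √(1-a))=2.698542071; dist=6371·c=17192.412 ≈ 17192.4 km; running total=27472.3 km
Leg 2 bearing: y=sinΔλ·cosφ2=0.40969659, x=cosφ1·sinφ2-sinφ1·cosφ2·cosΔλ=0.12621508; θ=atan2(y, x)=72.8775° ≈ 72.9°
Leg 3: φ1=0.6356035, φ2=0.4660500, Δφ=-0.1695535, Δλ=-0.2626738 rad; a=sin²(Δφ/2)+cosφ1·cosφ2·sin²(Δλ/2)=0.0194991848; c=2·atan2(√a, √(1-a))=0.280194639; dist=6371·c=1785.120 ≈ 1785.1 km; running total=29257.4 km
Leg 3 bearing: y=sinΔλ·cosφ2=-0.23197050, x=cosφ1·sinφ2-sinφ1·cosφ2·cosΔλ=-0.15055084; θ=atan2(y, x)=-122.9839° <0 so +360° → 237.0161° ≈ 237.0°

Leg 1: dist=10279.9 km, bearing=234.8°
Leg 2: dist=17192.4 km, bearing=72.9°
Leg 3: dist=1785.1 km, bearing=237.0°
Total: 29257.4 km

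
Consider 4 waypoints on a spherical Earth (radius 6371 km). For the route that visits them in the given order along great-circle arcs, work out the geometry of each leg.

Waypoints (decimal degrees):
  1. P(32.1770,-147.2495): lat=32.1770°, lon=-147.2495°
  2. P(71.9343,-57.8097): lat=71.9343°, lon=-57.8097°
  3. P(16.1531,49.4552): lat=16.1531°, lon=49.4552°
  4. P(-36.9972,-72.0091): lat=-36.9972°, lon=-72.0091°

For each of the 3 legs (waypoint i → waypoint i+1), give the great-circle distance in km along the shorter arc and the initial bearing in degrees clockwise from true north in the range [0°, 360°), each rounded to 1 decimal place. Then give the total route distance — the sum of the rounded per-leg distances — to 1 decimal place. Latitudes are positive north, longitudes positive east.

Leg 1: dist=6606.4 km, bearing=21.1°
Leg 2: dist=8879.8 km, bearing=68.7°
Leg 3: dist=13854.8 km, bearing=235.9°
Total: 29341.0 km

Leg 1: φ1=0.5615946, φ2=1.2554904, Δφ=0.6938958, Δλ=1.5610190 rad; a=sin²(Δφ/2)+cosφ1·cosφ2·sin²(Δλ/2)=0.2455751968; c=2·atan2(√a, √(1-a))=1.036948403; dist=6371·c=6606.398 ≈ 6606.4 km; running total=6606.4 km
Leg 1 bearing: y=sinΔλ·cosφ2=0.31009253, x=cosφ1·sinφ2-sinφ1·cosφ2·cosΔλ=0.80306581; θ=atan2(y, x)=21.1134° ≈ 21.1°
Leg 2: φ1=1.2554904, φ2=0.2819248, Δφ=-0.9735656, Δλ=1.8721257 rad; a=sin²(Δφ/2)+cosφ1·cosφ2·sin²(Δλ/2)=0.4119567020; c=2·atan2(√a, √(1-a))=1.393786823; dist=6371·c=8879.816 ≈ 8879.8 km; running total=15486.2 km
Leg 2 bearing: y=sinΔλ·cosφ2=0.91724331, x=cosφ1·sinφ2-sinφ1·cosφ2·cosΔλ=0.35729291; θ=atan2(y, x)=68.7176° ≈ 68.7°
Leg 3: φ1=0.2819248, φ2=-0.6457230, Δφ=-0.9276477, Δλ=-2.1199520 rad; a=sin²(Δφ/2)+cosφ1·cosφ2·sin²(Δλ/2)=0.7839181886; c=2·atan2(√a, √(1-a))=2.174671297; dist=6371·c=13854.831 ≈ 13854.8 km; running total=29341.0 km
Leg 3 bearing: y=sinΔλ·cosφ2=-0.68123367, x=cosφ1·sinφ2-sinφ1·cosφ2·cosΔλ=-0.46204170; θ=atan2(y, x)=-124.1468° <0 so +360° → 235.8532° ≈ 235.9°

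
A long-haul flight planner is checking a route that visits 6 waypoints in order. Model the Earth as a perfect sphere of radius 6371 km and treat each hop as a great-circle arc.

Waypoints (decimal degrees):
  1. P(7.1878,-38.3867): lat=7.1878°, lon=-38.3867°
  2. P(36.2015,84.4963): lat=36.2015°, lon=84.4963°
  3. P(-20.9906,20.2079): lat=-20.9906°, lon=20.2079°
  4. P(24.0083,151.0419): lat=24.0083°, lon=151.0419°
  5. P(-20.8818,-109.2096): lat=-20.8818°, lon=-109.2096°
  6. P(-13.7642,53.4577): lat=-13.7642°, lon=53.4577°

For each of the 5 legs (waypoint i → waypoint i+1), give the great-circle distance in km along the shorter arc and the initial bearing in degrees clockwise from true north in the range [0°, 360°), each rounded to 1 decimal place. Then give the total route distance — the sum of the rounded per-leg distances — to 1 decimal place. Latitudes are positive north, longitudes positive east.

Leg 1: φ1=0.1254508, φ2=0.6318354, Δφ=0.5063846, Δλ=2.1447129 rad; a=sin²(Δφ/2)+cosφ1·cosφ2·sin²(Δλ/2)=0.6803837168; c=2·atan2(√a, √(1-a))=1.939886937; dist=6371·c=12359.020 ≈ 12359.0 km; running total=12359.0 km
Leg 1 bearing: y=sinΔλ·cosφ2=0.67765695, x=cosφ1·sinφ2-sinφ1·cosφ2·cosΔλ=0.64080256; θ=atan2(y, x)=46.6011° ≈ 46.6°
Leg 2: φ1=0.6318354, φ2=-0.3663551, Δφ=-0.9981905, Δλ=-1.1220443 rad; a=sin²(Δφ/2)+cosφ1·cosφ2·sin²(Δλ/2)=0.4423585368; c=2·atan2(√a, √(1-a))=1.455256507; dist=6371·c=9271.439 ≈ 9271.4 km; running total=21630.4 km
Leg 2 bearing: y=sinΔλ·cosφ2=-0.84119885, x=cosφ1·sinφ2-sinφ1·cosφ2·cosΔλ=-0.52829381; θ=atan2(y, x)=-122.1298° <0 so +360° → 237.8702° ≈ 237.9°
Leg 3: φ1=-0.3663551, φ2=0.4190239, Δφ=0.7853790, Δλ=2.2834841 rad; a=sin²(Δφ/2)+cosφ1·cosφ2·sin²(Δλ/2)=0.8517051319; c=2·atan2(√a, √(1-a))=2.350980395; dist=6371·c=14978.096 ≈ 14978.1 km; running total=36608.5 km
Leg 3 bearing: y=sinΔλ·cosφ2=0.69115046, x=cosφ1·sinφ2-sinφ1·cosφ2·cosΔλ=0.16590673; θ=atan2(y, x)=76.5019° ≈ 76.5°
Leg 4: φ1=0.4190239, φ2=-0.3644562, Δφ=-0.7834800, Δλ=-4.5422456 rad; a=sin²(Δφ/2)+cosφ1·cosφ2·sin²(Δλ/2)=0.6447702011; c=2·atan2(√a, √(1-a))=1.864542964; dist=6371·c=11879.003 ≈ 11879.0 km; running total=48487.5 km
Leg 4 bearing: y=sinΔλ·cosφ2=0.92082666, x=cosφ1·sinφ2-sinφ1·cosφ2·cosΔλ=-0.26123672; θ=atan2(y, x)=105.8385° ≈ 105.8°
Leg 5: φ1=-0.3644562, φ2=-0.2402306, Δφ=0.1242256, Δλ=2.8390800 rad; a=sin²(Δφ/2)+cosφ1·cosφ2·sin²(Δλ/2)=0.8907360306; c=2·atan2(√a, √(1-a))=2.467817969; dist=6371·c=15722.468 ≈ 15722.5 km; running total=64210.0 km
Leg 5 bearing: y=sinΔλ·cosφ2=0.28936441, x=cosφ1·sinφ2-sinφ1·cosφ2·cosΔλ=-0.55278355; θ=atan2(y, x)=152.3694° ≈ 152.4°

Leg 1: dist=12359.0 km, bearing=46.6°
Leg 2: dist=9271.4 km, bearing=237.9°
Leg 3: dist=14978.1 km, bearing=76.5°
Leg 4: dist=11879.0 km, bearing=105.8°
Leg 5: dist=15722.5 km, bearing=152.4°
Total: 64210.0 km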